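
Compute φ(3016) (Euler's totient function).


3016 = 2^3 × 13 × 29
Prime factors: 2, 13, 29
φ(3016) = 3016 × (1-1/2) × (1-1/13) × (1-1/29)
= 3016 × 1/2 × 12/13 × 28/29 = 1344

φ(3016) = 1344


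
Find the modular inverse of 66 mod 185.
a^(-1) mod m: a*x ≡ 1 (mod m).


Use the extended Euclidean algorithm on (185, 66); each row r = 185*s + 66*t:
r=185, s=1, t=0
r=66, s=0, t=1
q=2: r=53, s=1, t=-2   [185*(1) + 66*(-2) = 53]
q=1: r=13, s=-1, t=3   [185*(-1) + 66*(3) = 13]
q=4: r=1, s=5, t=-14   [185*(5) + 66*(-14) = 1]
q=13: r=0, s=-66, t=185   [185*(-66) + 66*(185) = 0]
GCD = 1 with t = -14, so 66*(-14) ≡ 1 (mod 185)
Inverse = -14 mod 185 = 171
Check: 66 * 171 = 11286 ≡ 1 (mod 185)

66^(-1) ≡ 171 (mod 185)


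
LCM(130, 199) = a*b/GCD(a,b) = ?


GCD(130, 199) = 1
LCM = 130*199/1 = 25870/1 = 25870

LCM = 25870


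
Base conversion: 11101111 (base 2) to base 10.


11101111 (base 2) = 239 (decimal)
239 (decimal) = 239 (base 10)


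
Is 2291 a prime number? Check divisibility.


2291 / 29 = 79 (exact division)
2291 is NOT prime.

No, 2291 is not prime


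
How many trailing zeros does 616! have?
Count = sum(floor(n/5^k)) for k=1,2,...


floor(616/5) = 123
floor(616/25) = 24
floor(616/125) = 4
Total = 151

151 trailing zeros


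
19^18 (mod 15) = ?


19^1 mod 15 = 4
19^2 mod 15 = 1
19^3 mod 15 = 4
19^4 mod 15 = 1
19^5 mod 15 = 4
19^6 mod 15 = 1
19^7 mod 15 = 4
19^8 mod 15 = 1
19^9 mod 15 = 4
19^10 mod 15 = 1
19^11 mod 15 = 4
19^12 mod 15 = 1
19^13 mod 15 = 4
19^14 mod 15 = 1
19^15 mod 15 = 4
19^16 mod 15 = 1
19^17 mod 15 = 4
19^18 mod 15 = 1


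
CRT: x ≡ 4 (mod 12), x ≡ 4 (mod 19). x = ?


M = 12*19 = 228
M1 = M/12 = 19, M2 = M/19 = 12
M1^(-1) mod 12 = 7, M2^(-1) mod 19 = 8
x = 4*19*7 + 4*12*8 = 916
916 mod 228 = 4
Check: 4 mod 12 = 4 ✓, 4 mod 19 = 4 ✓

x ≡ 4 (mod 228)


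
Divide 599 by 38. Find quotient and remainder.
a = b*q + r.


599 = 38 * 15 + 29
Check: 570 + 29 = 599

q = 15, r = 29


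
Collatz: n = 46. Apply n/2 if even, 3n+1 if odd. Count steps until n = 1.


46 → 23 → 70 → 35 → 106 → 53 → 160 → 80 → 40 → 20 → 10 → 5 → 16 → 8 → 4 → 2 → 1
Total steps = 16

16 steps


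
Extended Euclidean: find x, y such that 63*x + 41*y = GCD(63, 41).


Tabular extended Euclidean (each row: r = 63*s + 41*t):
r=63, s=1, t=0
r=41, s=0, t=1
q=1: r=22, s=1, t=-1   [63*(1) + 41*(-1) = 22]
q=1: r=19, s=-1, t=2   [63*(-1) + 41*(2) = 19]
q=1: r=3, s=2, t=-3   [63*(2) + 41*(-3) = 3]
q=6: r=1, s=-13, t=20   [63*(-13) + 41*(20) = 1]
q=3: r=0, s=41, t=-63   [63*(41) + 41*(-63) = 0]
GCD = 1; from the row with r=1: x=-13, y=20
Check: 63*(-13) + 41*(20) = -819 + 820 = 1

GCD = 1, x = -13, y = 20


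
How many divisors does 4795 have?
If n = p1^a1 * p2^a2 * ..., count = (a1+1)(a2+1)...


4795 = 5^1 × 7^1 × 137^1
d(4795) = (1+1) × (1+1) × (1+1) = 8

8 divisors


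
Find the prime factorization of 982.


982 / 2 = 491
491 / 491 = 1
982 = 2 × 491


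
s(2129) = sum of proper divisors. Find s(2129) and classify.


Proper divisors: 1
Sum = 1 = 1
1 < 2129 → deficient

s(2129) = 1 (deficient)


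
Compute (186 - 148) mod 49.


186 - 148 = 38
38 mod 49 = 38


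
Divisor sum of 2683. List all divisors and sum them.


Divisors of 2683: 1, 2683
Sum = 1 + 2683 = 2684

σ(2683) = 2684


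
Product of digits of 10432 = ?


1 × 0 × 4 × 3 × 2 = 0


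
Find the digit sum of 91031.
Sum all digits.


9 + 1 + 0 + 3 + 1 = 14


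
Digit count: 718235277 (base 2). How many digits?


718235277 in base 2 = 101010110011110110011010001101
Number of digits = 30

30 digits (base 2)


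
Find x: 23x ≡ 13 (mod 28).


GCD(23, 28) = 1, unique solution
a^(-1) mod 28 = 11
x = 11 * 13 mod 28 = 3

x ≡ 3 (mod 28)


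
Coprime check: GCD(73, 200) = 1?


Euclidean algorithm:
200 = 2 * 73 + 54
73 = 1 * 54 + 19
54 = 2 * 19 + 16
19 = 1 * 16 + 3
16 = 5 * 3 + 1
3 = 3 * 1 + 0
GCD(73, 200) = 1

Yes, coprime (GCD = 1)


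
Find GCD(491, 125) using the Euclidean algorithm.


491 = 3 * 125 + 116
125 = 1 * 116 + 9
116 = 12 * 9 + 8
9 = 1 * 8 + 1
8 = 8 * 1 + 0
GCD = 1


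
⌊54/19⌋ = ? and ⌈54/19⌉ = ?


54/19 = 2.8421
floor = 2
ceil = 3

floor = 2, ceil = 3


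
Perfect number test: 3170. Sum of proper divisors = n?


Proper divisors of 3170: 1, 2, 5, 10, 317, 634, 1585
Sum = 1 + 2 + 5 + 10 + 317 + 634 + 1585 = 2554

No, 3170 is not perfect (2554 ≠ 3170)


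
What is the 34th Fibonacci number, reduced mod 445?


F(k) mod 445 for k=1..34:
1, 1, 2, 3, 5, 8, 13, 21, 34, 55, 89, 144, 233, 377, 165, 97, 262, 359, 176, 90, 266, 356, 177, 88, 265, 353, 173, 81, 254, 335, 144, 34, 178, 212
F(34) mod 445 = 212


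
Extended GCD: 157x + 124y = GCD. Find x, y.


Tabular extended Euclidean (each row: r = 157*s + 124*t):
r=157, s=1, t=0
r=124, s=0, t=1
q=1: r=33, s=1, t=-1   [157*(1) + 124*(-1) = 33]
q=3: r=25, s=-3, t=4   [157*(-3) + 124*(4) = 25]
q=1: r=8, s=4, t=-5   [157*(4) + 124*(-5) = 8]
q=3: r=1, s=-15, t=19   [157*(-15) + 124*(19) = 1]
q=8: r=0, s=124, t=-157   [157*(124) + 124*(-157) = 0]
GCD = 1; from the row with r=1: x=-15, y=19
Check: 157*(-15) + 124*(19) = -2355 + 2356 = 1

GCD = 1, x = -15, y = 19


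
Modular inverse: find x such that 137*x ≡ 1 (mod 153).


Use the extended Euclidean algorithm on (153, 137); each row r = 153*s + 137*t:
r=153, s=1, t=0
r=137, s=0, t=1
q=1: r=16, s=1, t=-1   [153*(1) + 137*(-1) = 16]
q=8: r=9, s=-8, t=9   [153*(-8) + 137*(9) = 9]
q=1: r=7, s=9, t=-10   [153*(9) + 137*(-10) = 7]
q=1: r=2, s=-17, t=19   [153*(-17) + 137*(19) = 2]
q=3: r=1, s=60, t=-67   [153*(60) + 137*(-67) = 1]
q=2: r=0, s=-137, t=153   [153*(-137) + 137*(153) = 0]
GCD = 1 with t = -67, so 137*(-67) ≡ 1 (mod 153)
Inverse = -67 mod 153 = 86
Check: 137 * 86 = 11782 ≡ 1 (mod 153)

137^(-1) ≡ 86 (mod 153)


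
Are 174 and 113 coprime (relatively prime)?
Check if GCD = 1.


Euclidean algorithm:
174 = 1 * 113 + 61
113 = 1 * 61 + 52
61 = 1 * 52 + 9
52 = 5 * 9 + 7
9 = 1 * 7 + 2
7 = 3 * 2 + 1
2 = 2 * 1 + 0
GCD(174, 113) = 1

Yes, coprime (GCD = 1)


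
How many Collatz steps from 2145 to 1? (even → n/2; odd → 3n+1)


2145 → 6436 → 3218 → 1609 → 4828 → 2414 → 1207 → 3622 → 1811 → 5434 → 2717 → 8152 → 4076 → 2038 → 1019 → 3058 → 1529 → 4588 → 2294 → 1147 → 3442 → 1721 → 5164 → 2582 → 1291 → 3874 → 1937 → 5812 → 2906 → 1453 → 4360 → 2180 → 1090 → 545 → 1636 → 818 → 409 → 1228 → 614 → 307 → 922 → 461 → 1384 → 692 → 346 → 173 → 520 → 260 → 130 → 65 → 196 → 98 → 49 → 148 → 74 → 37 → 112 → 56 → 28 → 14 → 7 → 22 → 11 → 34 → 17 → 52 → 26 → 13 → 40 → 20 → 10 → 5 → 16 → 8 → 4 → 2 → 1
Total steps = 76

76 steps


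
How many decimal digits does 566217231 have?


566217231 has 9 digits in base 10
floor(log10(566217231)) + 1 = floor(8.7530) + 1 = 9

9 digits (base 10)


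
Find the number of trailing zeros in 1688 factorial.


floor(1688/5) = 337
floor(1688/25) = 67
floor(1688/125) = 13
floor(1688/625) = 2
Total = 419

419 trailing zeros


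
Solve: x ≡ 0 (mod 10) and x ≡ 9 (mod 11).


M = 10*11 = 110
M1 = M/10 = 11, M2 = M/11 = 10
M1^(-1) mod 10 = 1, M2^(-1) mod 11 = 10
x = 0*11*1 + 9*10*10 = 900
900 mod 110 = 20
Check: 20 mod 10 = 0 ✓, 20 mod 11 = 9 ✓

x ≡ 20 (mod 110)


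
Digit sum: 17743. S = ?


1 + 7 + 7 + 4 + 3 = 22


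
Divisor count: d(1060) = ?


1060 = 2^2 × 5^1 × 53^1
d(1060) = (2+1) × (1+1) × (1+1) = 12

12 divisors


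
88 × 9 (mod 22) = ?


88 × 9 = 792
792 mod 22 = 0


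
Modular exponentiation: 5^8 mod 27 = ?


5^1 mod 27 = 5
5^2 mod 27 = 25
5^3 mod 27 = 17
5^4 mod 27 = 4
5^5 mod 27 = 20
5^6 mod 27 = 19
5^7 mod 27 = 14
5^8 mod 27 = 16


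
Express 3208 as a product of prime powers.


3208 / 2 = 1604
1604 / 2 = 802
802 / 2 = 401
401 / 401 = 1
3208 = 2^3 × 401


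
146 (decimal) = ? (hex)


146 (base 10) = 146 (decimal)
146 (decimal) = 92 (base 16)


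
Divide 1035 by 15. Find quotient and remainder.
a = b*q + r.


1035 = 15 * 69 + 0
Check: 1035 + 0 = 1035

q = 69, r = 0


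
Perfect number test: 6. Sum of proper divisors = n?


Proper divisors of 6: 1, 2, 3
Sum = 1 + 2 + 3 = 6

Yes, 6 is perfect (6 = 6)


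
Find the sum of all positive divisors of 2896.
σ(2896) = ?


Divisors of 2896: 1, 2, 4, 8, 16, 181, 362, 724, 1448, 2896
Sum = 1 + 2 + 4 + 8 + 16 + 181 + 362 + 724 + 1448 + 2896 = 5642

σ(2896) = 5642


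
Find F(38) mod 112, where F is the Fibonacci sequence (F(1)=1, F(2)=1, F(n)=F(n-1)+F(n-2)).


F(k) mod 112 for k=1..38:
1, 1, 2, 3, 5, 8, 13, 21, 34, 55, 89, 32, 9, 41, 50, 91, 29, 8, 37, 45, 82, 15, 97, 0, 97, 97, 82, 67, 37, 104, 29, 21, 50, 71, 9, 80, 89, 57
F(38) mod 112 = 57


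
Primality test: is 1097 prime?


Check divisors up to sqrt(1097) = 33.1210
No divisors found.
1097 is prime.

Yes, 1097 is prime


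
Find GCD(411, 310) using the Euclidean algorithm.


411 = 1 * 310 + 101
310 = 3 * 101 + 7
101 = 14 * 7 + 3
7 = 2 * 3 + 1
3 = 3 * 1 + 0
GCD = 1


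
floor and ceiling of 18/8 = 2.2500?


18/8 = 2.2500
floor = 2
ceil = 3

floor = 2, ceil = 3


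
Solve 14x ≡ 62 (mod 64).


GCD(14, 64) = 2 divides 62
Divide: 7x ≡ 31 (mod 32)
x ≡ 9 (mod 32)


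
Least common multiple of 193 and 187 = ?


GCD(193, 187) = 1
LCM = 193*187/1 = 36091/1 = 36091

LCM = 36091


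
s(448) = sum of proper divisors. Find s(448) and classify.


Proper divisors: 1, 2, 4, 7, 8, 14, 16, 28, 32, 56, 64, 112, 224
Sum = 1 + 2 + 4 + 7 + 8 + 14 + 16 + 28 + 32 + 56 + 64 + 112 + 224 = 568
568 > 448 → abundant

s(448) = 568 (abundant)


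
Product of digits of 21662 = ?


2 × 1 × 6 × 6 × 2 = 144


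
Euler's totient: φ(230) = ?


230 = 2 × 5 × 23
Prime factors: 2, 5, 23
φ(230) = 230 × (1-1/2) × (1-1/5) × (1-1/23)
= 230 × 1/2 × 4/5 × 22/23 = 88

φ(230) = 88


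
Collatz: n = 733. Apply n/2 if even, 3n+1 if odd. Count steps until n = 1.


733 → 2200 → 1100 → 550 → 275 → 826 → 413 → 1240 → 620 → 310 → 155 → 466 → 233 → 700 → 350 → 175 → 526 → 263 → 790 → 395 → 1186 → 593 → 1780 → 890 → 445 → 1336 → 668 → 334 → 167 → 502 → 251 → 754 → 377 → 1132 → 566 → 283 → 850 → 425 → 1276 → 638 → 319 → 958 → 479 → 1438 → 719 → 2158 → 1079 → 3238 → 1619 → 4858 → 2429 → 7288 → 3644 → 1822 → 911 → 2734 → 1367 → 4102 → 2051 → 6154 → 3077 → 9232 → 4616 → 2308 → 1154 → 577 → 1732 → 866 → 433 → 1300 → 650 → 325 → 976 → 488 → 244 → 122 → 61 → 184 → 92 → 46 → 23 → 70 → 35 → 106 → 53 → 160 → 80 → 40 → 20 → 10 → 5 → 16 → 8 → 4 → 2 → 1
Total steps = 95

95 steps


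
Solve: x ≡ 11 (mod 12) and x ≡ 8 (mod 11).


M = 12*11 = 132
M1 = M/12 = 11, M2 = M/11 = 12
M1^(-1) mod 12 = 11, M2^(-1) mod 11 = 1
x = 11*11*11 + 8*12*1 = 1427
1427 mod 132 = 107
Check: 107 mod 12 = 11 ✓, 107 mod 11 = 8 ✓

x ≡ 107 (mod 132)


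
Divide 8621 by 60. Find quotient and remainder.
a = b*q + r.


8621 = 60 * 143 + 41
Check: 8580 + 41 = 8621

q = 143, r = 41


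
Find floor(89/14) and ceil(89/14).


89/14 = 6.3571
floor = 6
ceil = 7

floor = 6, ceil = 7


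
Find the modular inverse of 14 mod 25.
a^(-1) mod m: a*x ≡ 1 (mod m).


Use the extended Euclidean algorithm on (25, 14); each row r = 25*s + 14*t:
r=25, s=1, t=0
r=14, s=0, t=1
q=1: r=11, s=1, t=-1   [25*(1) + 14*(-1) = 11]
q=1: r=3, s=-1, t=2   [25*(-1) + 14*(2) = 3]
q=3: r=2, s=4, t=-7   [25*(4) + 14*(-7) = 2]
q=1: r=1, s=-5, t=9   [25*(-5) + 14*(9) = 1]
q=2: r=0, s=14, t=-25   [25*(14) + 14*(-25) = 0]
GCD = 1 with t = 9, so 14*(9) ≡ 1 (mod 25)
Inverse = 9 mod 25 = 9
Check: 14 * 9 = 126 ≡ 1 (mod 25)

14^(-1) ≡ 9 (mod 25)


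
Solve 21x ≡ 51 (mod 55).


GCD(21, 55) = 1, unique solution
a^(-1) mod 55 = 21
x = 21 * 51 mod 55 = 26

x ≡ 26 (mod 55)


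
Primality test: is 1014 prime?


1014 / 2 = 507 (exact division)
1014 is NOT prime.

No, 1014 is not prime


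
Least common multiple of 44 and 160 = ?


GCD(44, 160) = 4
LCM = 44*160/4 = 7040/4 = 1760

LCM = 1760


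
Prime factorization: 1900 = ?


1900 / 2 = 950
950 / 2 = 475
475 / 5 = 95
95 / 5 = 19
19 / 19 = 1
1900 = 2^2 × 5^2 × 19


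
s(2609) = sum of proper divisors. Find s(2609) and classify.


Proper divisors: 1
Sum = 1 = 1
1 < 2609 → deficient

s(2609) = 1 (deficient)


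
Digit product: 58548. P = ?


5 × 8 × 5 × 4 × 8 = 6400


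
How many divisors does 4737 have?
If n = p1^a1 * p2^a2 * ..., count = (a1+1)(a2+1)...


4737 = 3^1 × 1579^1
d(4737) = (1+1) × (1+1) = 4

4 divisors


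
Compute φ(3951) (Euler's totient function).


3951 = 3^2 × 439
Prime factors: 3, 439
φ(3951) = 3951 × (1-1/3) × (1-1/439)
= 3951 × 2/3 × 438/439 = 2628

φ(3951) = 2628


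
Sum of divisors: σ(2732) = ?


Divisors of 2732: 1, 2, 4, 683, 1366, 2732
Sum = 1 + 2 + 4 + 683 + 1366 + 2732 = 4788

σ(2732) = 4788


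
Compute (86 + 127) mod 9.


86 + 127 = 213
213 mod 9 = 6


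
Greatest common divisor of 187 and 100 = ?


187 = 1 * 100 + 87
100 = 1 * 87 + 13
87 = 6 * 13 + 9
13 = 1 * 9 + 4
9 = 2 * 4 + 1
4 = 4 * 1 + 0
GCD = 1


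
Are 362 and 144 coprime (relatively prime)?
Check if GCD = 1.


Euclidean algorithm:
362 = 2 * 144 + 74
144 = 1 * 74 + 70
74 = 1 * 70 + 4
70 = 17 * 4 + 2
4 = 2 * 2 + 0
GCD(362, 144) = 2

No, not coprime (GCD = 2)


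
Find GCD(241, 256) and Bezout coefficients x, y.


Tabular extended Euclidean (each row: r = 241*s + 256*t):
r=241, s=1, t=0
r=256, s=0, t=1
q=0: r=241, s=1, t=0   [241*(1) + 256*(0) = 241]
q=1: r=15, s=-1, t=1   [241*(-1) + 256*(1) = 15]
q=16: r=1, s=17, t=-16   [241*(17) + 256*(-16) = 1]
q=15: r=0, s=-256, t=241   [241*(-256) + 256*(241) = 0]
GCD = 1; from the row with r=1: x=17, y=-16
Check: 241*(17) + 256*(-16) = 4097 - 4096 = 1

GCD = 1, x = 17, y = -16


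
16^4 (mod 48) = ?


16^1 mod 48 = 16
16^2 mod 48 = 16
16^3 mod 48 = 16
16^4 mod 48 = 16


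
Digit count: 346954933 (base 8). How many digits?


346954933 in base 8 = 2453416265
Number of digits = 10

10 digits (base 8)


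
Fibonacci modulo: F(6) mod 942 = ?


F(k) mod 942 for k=1..6:
1, 1, 2, 3, 5, 8
F(6) mod 942 = 8


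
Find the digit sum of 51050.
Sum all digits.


5 + 1 + 0 + 5 + 0 = 11


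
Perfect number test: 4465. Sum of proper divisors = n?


Proper divisors of 4465: 1, 5, 19, 47, 95, 235, 893
Sum = 1 + 5 + 19 + 47 + 95 + 235 + 893 = 1295

No, 4465 is not perfect (1295 ≠ 4465)


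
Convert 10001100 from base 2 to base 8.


10001100 (base 2) = 140 (decimal)
140 (decimal) = 214 (base 8)


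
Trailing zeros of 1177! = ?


floor(1177/5) = 235
floor(1177/25) = 47
floor(1177/125) = 9
floor(1177/625) = 1
Total = 292

292 trailing zeros


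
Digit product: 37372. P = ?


3 × 7 × 3 × 7 × 2 = 882


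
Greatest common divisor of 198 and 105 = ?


198 = 1 * 105 + 93
105 = 1 * 93 + 12
93 = 7 * 12 + 9
12 = 1 * 9 + 3
9 = 3 * 3 + 0
GCD = 3


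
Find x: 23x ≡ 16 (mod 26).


GCD(23, 26) = 1, unique solution
a^(-1) mod 26 = 17
x = 17 * 16 mod 26 = 12

x ≡ 12 (mod 26)


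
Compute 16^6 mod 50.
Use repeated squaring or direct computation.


16^1 mod 50 = 16
16^2 mod 50 = 6
16^3 mod 50 = 46
16^4 mod 50 = 36
16^5 mod 50 = 26
16^6 mod 50 = 16


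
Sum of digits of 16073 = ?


1 + 6 + 0 + 7 + 3 = 17


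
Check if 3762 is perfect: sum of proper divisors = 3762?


Proper divisors of 3762: 1, 2, 3, 6, 9, 11, 18, 19, 22, 33, 38, 57, 66, 99, 114, 171, 198, 209, 342, 418, 627, 1254, 1881
Sum = 1 + 2 + 3 + 6 + 9 + 11 + 18 + 19 + 22 + 33 + 38 + 57 + 66 + 99 + 114 + 171 + 198 + 209 + 342 + 418 + 627 + 1254 + 1881 = 5598

No, 3762 is not perfect (5598 ≠ 3762)


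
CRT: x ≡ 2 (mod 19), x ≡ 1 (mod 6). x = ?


M = 19*6 = 114
M1 = M/19 = 6, M2 = M/6 = 19
M1^(-1) mod 19 = 16, M2^(-1) mod 6 = 1
x = 2*6*16 + 1*19*1 = 211
211 mod 114 = 97
Check: 97 mod 19 = 2 ✓, 97 mod 6 = 1 ✓

x ≡ 97 (mod 114)


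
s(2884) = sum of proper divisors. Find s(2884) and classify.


Proper divisors: 1, 2, 4, 7, 14, 28, 103, 206, 412, 721, 1442
Sum = 1 + 2 + 4 + 7 + 14 + 28 + 103 + 206 + 412 + 721 + 1442 = 2940
2940 > 2884 → abundant

s(2884) = 2940 (abundant)


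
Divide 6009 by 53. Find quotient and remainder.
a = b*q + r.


6009 = 53 * 113 + 20
Check: 5989 + 20 = 6009

q = 113, r = 20


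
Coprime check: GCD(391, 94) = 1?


Euclidean algorithm:
391 = 4 * 94 + 15
94 = 6 * 15 + 4
15 = 3 * 4 + 3
4 = 1 * 3 + 1
3 = 3 * 1 + 0
GCD(391, 94) = 1

Yes, coprime (GCD = 1)


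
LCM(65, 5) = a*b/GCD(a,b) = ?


GCD(65, 5) = 5
LCM = 65*5/5 = 325/5 = 65

LCM = 65


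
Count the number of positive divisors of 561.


561 = 3^1 × 11^1 × 17^1
d(561) = (1+1) × (1+1) × (1+1) = 8

8 divisors


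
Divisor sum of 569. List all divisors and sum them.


Divisors of 569: 1, 569
Sum = 1 + 569 = 570

σ(569) = 570


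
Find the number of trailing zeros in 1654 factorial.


floor(1654/5) = 330
floor(1654/25) = 66
floor(1654/125) = 13
floor(1654/625) = 2
Total = 411

411 trailing zeros


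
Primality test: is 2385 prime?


2385 / 3 = 795 (exact division)
2385 is NOT prime.

No, 2385 is not prime


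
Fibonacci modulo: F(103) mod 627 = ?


F(k) mod 627 for k=1..103:
1, 1, 2, 3, 5, 8, 13, 21, 34, 55, 89, 144, 233, 377, 610, 360, 343, 76, 419, 495, 287, 155, 442, 597, 412, 382, 167, 549, 89, 11, 100, 111, 211, 322, 533, 228, 134, 362, 496, 231, 100, 331, 431, 135, 566, 74, 13, 87, 100, 187, 287, 474, 134, 608, 115, 96, 211, 307, 518, 198, 89, 287, 376, 36, 412, 448, 233, 54, 287, 341, 1, 342, 343, 58, 401, 459, 233, 65, 298, 363, 34, 397, 431, 201, 5, 206, 211, 417, 1, 418, 419, 210, 2, 212, 214, 426, 13, 439, 452, 264, 89, 353, 442
F(103) mod 627 = 442


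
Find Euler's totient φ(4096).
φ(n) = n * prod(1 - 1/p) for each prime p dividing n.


4096 = 2^12
Prime factors: 2
φ(4096) = 4096 × (1-1/2)
= 4096 × 1/2 = 2048

φ(4096) = 2048


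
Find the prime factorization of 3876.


3876 / 2 = 1938
1938 / 2 = 969
969 / 3 = 323
323 / 17 = 19
19 / 19 = 1
3876 = 2^2 × 3 × 17 × 19


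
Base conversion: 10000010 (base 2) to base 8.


10000010 (base 2) = 130 (decimal)
130 (decimal) = 202 (base 8)


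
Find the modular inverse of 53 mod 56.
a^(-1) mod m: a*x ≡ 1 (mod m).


Use the extended Euclidean algorithm on (56, 53); each row r = 56*s + 53*t:
r=56, s=1, t=0
r=53, s=0, t=1
q=1: r=3, s=1, t=-1   [56*(1) + 53*(-1) = 3]
q=17: r=2, s=-17, t=18   [56*(-17) + 53*(18) = 2]
q=1: r=1, s=18, t=-19   [56*(18) + 53*(-19) = 1]
q=2: r=0, s=-53, t=56   [56*(-53) + 53*(56) = 0]
GCD = 1 with t = -19, so 53*(-19) ≡ 1 (mod 56)
Inverse = -19 mod 56 = 37
Check: 53 * 37 = 1961 ≡ 1 (mod 56)

53^(-1) ≡ 37 (mod 56)


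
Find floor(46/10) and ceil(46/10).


46/10 = 4.6000
floor = 4
ceil = 5

floor = 4, ceil = 5


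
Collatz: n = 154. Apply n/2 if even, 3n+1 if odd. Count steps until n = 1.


154 → 77 → 232 → 116 → 58 → 29 → 88 → 44 → 22 → 11 → 34 → 17 → 52 → 26 → 13 → 40 → 20 → 10 → 5 → 16 → 8 → 4 → 2 → 1
Total steps = 23

23 steps


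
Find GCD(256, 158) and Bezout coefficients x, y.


Tabular extended Euclidean (each row: r = 256*s + 158*t):
r=256, s=1, t=0
r=158, s=0, t=1
q=1: r=98, s=1, t=-1   [256*(1) + 158*(-1) = 98]
q=1: r=60, s=-1, t=2   [256*(-1) + 158*(2) = 60]
q=1: r=38, s=2, t=-3   [256*(2) + 158*(-3) = 38]
q=1: r=22, s=-3, t=5   [256*(-3) + 158*(5) = 22]
q=1: r=16, s=5, t=-8   [256*(5) + 158*(-8) = 16]
q=1: r=6, s=-8, t=13   [256*(-8) + 158*(13) = 6]
q=2: r=4, s=21, t=-34   [256*(21) + 158*(-34) = 4]
q=1: r=2, s=-29, t=47   [256*(-29) + 158*(47) = 2]
q=2: r=0, s=79, t=-128   [256*(79) + 158*(-128) = 0]
GCD = 2; from the row with r=2: x=-29, y=47
Check: 256*(-29) + 158*(47) = -7424 + 7426 = 2

GCD = 2, x = -29, y = 47


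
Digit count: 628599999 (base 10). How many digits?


628599999 has 9 digits in base 10
floor(log10(628599999)) + 1 = floor(8.7984) + 1 = 9

9 digits (base 10)


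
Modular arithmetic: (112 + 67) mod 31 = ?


112 + 67 = 179
179 mod 31 = 24


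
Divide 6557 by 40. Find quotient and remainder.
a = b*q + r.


6557 = 40 * 163 + 37
Check: 6520 + 37 = 6557

q = 163, r = 37


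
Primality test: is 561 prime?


561 / 3 = 187 (exact division)
561 is NOT prime.

No, 561 is not prime


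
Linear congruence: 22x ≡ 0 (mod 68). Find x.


GCD(22, 68) = 2 divides 0
Divide: 11x ≡ 0 (mod 34)
x ≡ 0 (mod 34)


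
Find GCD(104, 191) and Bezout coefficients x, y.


Tabular extended Euclidean (each row: r = 104*s + 191*t):
r=104, s=1, t=0
r=191, s=0, t=1
q=0: r=104, s=1, t=0   [104*(1) + 191*(0) = 104]
q=1: r=87, s=-1, t=1   [104*(-1) + 191*(1) = 87]
q=1: r=17, s=2, t=-1   [104*(2) + 191*(-1) = 17]
q=5: r=2, s=-11, t=6   [104*(-11) + 191*(6) = 2]
q=8: r=1, s=90, t=-49   [104*(90) + 191*(-49) = 1]
q=2: r=0, s=-191, t=104   [104*(-191) + 191*(104) = 0]
GCD = 1; from the row with r=1: x=90, y=-49
Check: 104*(90) + 191*(-49) = 9360 - 9359 = 1

GCD = 1, x = 90, y = -49


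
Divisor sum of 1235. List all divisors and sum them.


Divisors of 1235: 1, 5, 13, 19, 65, 95, 247, 1235
Sum = 1 + 5 + 13 + 19 + 65 + 95 + 247 + 1235 = 1680

σ(1235) = 1680


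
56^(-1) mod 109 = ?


Use the extended Euclidean algorithm on (109, 56); each row r = 109*s + 56*t:
r=109, s=1, t=0
r=56, s=0, t=1
q=1: r=53, s=1, t=-1   [109*(1) + 56*(-1) = 53]
q=1: r=3, s=-1, t=2   [109*(-1) + 56*(2) = 3]
q=17: r=2, s=18, t=-35   [109*(18) + 56*(-35) = 2]
q=1: r=1, s=-19, t=37   [109*(-19) + 56*(37) = 1]
q=2: r=0, s=56, t=-109   [109*(56) + 56*(-109) = 0]
GCD = 1 with t = 37, so 56*(37) ≡ 1 (mod 109)
Inverse = 37 mod 109 = 37
Check: 56 * 37 = 2072 ≡ 1 (mod 109)

56^(-1) ≡ 37 (mod 109)


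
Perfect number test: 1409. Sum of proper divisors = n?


Proper divisors of 1409: 1
Sum = 1 = 1

No, 1409 is not perfect (1 ≠ 1409)


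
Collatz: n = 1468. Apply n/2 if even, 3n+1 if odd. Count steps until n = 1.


1468 → 734 → 367 → 1102 → 551 → 1654 → 827 → 2482 → 1241 → 3724 → 1862 → 931 → 2794 → 1397 → 4192 → 2096 → 1048 → 524 → 262 → 131 → 394 → 197 → 592 → 296 → 148 → 74 → 37 → 112 → 56 → 28 → 14 → 7 → 22 → 11 → 34 → 17 → 52 → 26 → 13 → 40 → 20 → 10 → 5 → 16 → 8 → 4 → 2 → 1
Total steps = 47

47 steps


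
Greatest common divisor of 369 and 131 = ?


369 = 2 * 131 + 107
131 = 1 * 107 + 24
107 = 4 * 24 + 11
24 = 2 * 11 + 2
11 = 5 * 2 + 1
2 = 2 * 1 + 0
GCD = 1


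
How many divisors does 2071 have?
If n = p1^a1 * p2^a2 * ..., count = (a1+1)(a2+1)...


2071 = 19^1 × 109^1
d(2071) = (1+1) × (1+1) = 4

4 divisors


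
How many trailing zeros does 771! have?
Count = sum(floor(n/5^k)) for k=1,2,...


floor(771/5) = 154
floor(771/25) = 30
floor(771/125) = 6
floor(771/625) = 1
Total = 191

191 trailing zeros


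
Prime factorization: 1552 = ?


1552 / 2 = 776
776 / 2 = 388
388 / 2 = 194
194 / 2 = 97
97 / 97 = 1
1552 = 2^4 × 97


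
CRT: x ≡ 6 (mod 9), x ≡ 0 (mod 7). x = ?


M = 9*7 = 63
M1 = M/9 = 7, M2 = M/7 = 9
M1^(-1) mod 9 = 4, M2^(-1) mod 7 = 4
x = 6*7*4 + 0*9*4 = 168
168 mod 63 = 42
Check: 42 mod 9 = 6 ✓, 42 mod 7 = 0 ✓

x ≡ 42 (mod 63)


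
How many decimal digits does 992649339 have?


992649339 has 9 digits in base 10
floor(log10(992649339)) + 1 = floor(8.9968) + 1 = 9

9 digits (base 10)


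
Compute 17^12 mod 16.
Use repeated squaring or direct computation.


17^1 mod 16 = 1
17^2 mod 16 = 1
17^3 mod 16 = 1
17^4 mod 16 = 1
17^5 mod 16 = 1
17^6 mod 16 = 1
17^7 mod 16 = 1
17^8 mod 16 = 1
17^9 mod 16 = 1
17^10 mod 16 = 1
17^11 mod 16 = 1
17^12 mod 16 = 1


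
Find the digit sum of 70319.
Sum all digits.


7 + 0 + 3 + 1 + 9 = 20


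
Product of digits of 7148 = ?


7 × 1 × 4 × 8 = 224


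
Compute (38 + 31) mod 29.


38 + 31 = 69
69 mod 29 = 11


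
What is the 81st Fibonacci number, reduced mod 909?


F(k) mod 909 for k=1..81:
1, 1, 2, 3, 5, 8, 13, 21, 34, 55, 89, 144, 233, 377, 610, 78, 688, 766, 545, 402, 38, 440, 478, 9, 487, 496, 74, 570, 644, 305, 40, 345, 385, 730, 206, 27, 233, 260, 493, 753, 337, 181, 518, 699, 308, 98, 406, 504, 1, 505, 506, 102, 608, 710, 409, 210, 619, 829, 539, 459, 89, 548, 637, 276, 4, 280, 284, 564, 848, 503, 442, 36, 478, 514, 83, 597, 680, 368, 139, 507, 646
F(81) mod 909 = 646


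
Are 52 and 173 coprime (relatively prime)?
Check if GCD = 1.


Euclidean algorithm:
173 = 3 * 52 + 17
52 = 3 * 17 + 1
17 = 17 * 1 + 0
GCD(52, 173) = 1

Yes, coprime (GCD = 1)


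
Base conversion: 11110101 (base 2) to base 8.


11110101 (base 2) = 245 (decimal)
245 (decimal) = 365 (base 8)


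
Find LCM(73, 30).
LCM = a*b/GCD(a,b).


GCD(73, 30) = 1
LCM = 73*30/1 = 2190/1 = 2190

LCM = 2190


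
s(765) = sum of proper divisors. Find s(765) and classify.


Proper divisors: 1, 3, 5, 9, 15, 17, 45, 51, 85, 153, 255
Sum = 1 + 3 + 5 + 9 + 15 + 17 + 45 + 51 + 85 + 153 + 255 = 639
639 < 765 → deficient

s(765) = 639 (deficient)


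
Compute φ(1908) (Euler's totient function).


1908 = 2^2 × 3^2 × 53
Prime factors: 2, 3, 53
φ(1908) = 1908 × (1-1/2) × (1-1/3) × (1-1/53)
= 1908 × 1/2 × 2/3 × 52/53 = 624

φ(1908) = 624


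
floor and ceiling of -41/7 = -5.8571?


-41/7 = -5.8571
floor = -6
ceil = -5

floor = -6, ceil = -5


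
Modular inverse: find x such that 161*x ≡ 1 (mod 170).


Use the extended Euclidean algorithm on (170, 161); each row r = 170*s + 161*t:
r=170, s=1, t=0
r=161, s=0, t=1
q=1: r=9, s=1, t=-1   [170*(1) + 161*(-1) = 9]
q=17: r=8, s=-17, t=18   [170*(-17) + 161*(18) = 8]
q=1: r=1, s=18, t=-19   [170*(18) + 161*(-19) = 1]
q=8: r=0, s=-161, t=170   [170*(-161) + 161*(170) = 0]
GCD = 1 with t = -19, so 161*(-19) ≡ 1 (mod 170)
Inverse = -19 mod 170 = 151
Check: 161 * 151 = 24311 ≡ 1 (mod 170)

161^(-1) ≡ 151 (mod 170)


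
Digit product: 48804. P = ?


4 × 8 × 8 × 0 × 4 = 0


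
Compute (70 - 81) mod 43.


70 - 81 = -11
-11 mod 43 = 32


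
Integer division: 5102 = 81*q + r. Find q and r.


5102 = 81 * 62 + 80
Check: 5022 + 80 = 5102

q = 62, r = 80


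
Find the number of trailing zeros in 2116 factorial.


floor(2116/5) = 423
floor(2116/25) = 84
floor(2116/125) = 16
floor(2116/625) = 3
Total = 526

526 trailing zeros


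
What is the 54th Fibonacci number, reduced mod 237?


F(k) mod 237 for k=1..54:
1, 1, 2, 3, 5, 8, 13, 21, 34, 55, 89, 144, 233, 140, 136, 39, 175, 214, 152, 129, 44, 173, 217, 153, 133, 49, 182, 231, 176, 170, 109, 42, 151, 193, 107, 63, 170, 233, 166, 162, 91, 16, 107, 123, 230, 116, 109, 225, 97, 85, 182, 30, 212, 5
F(54) mod 237 = 5


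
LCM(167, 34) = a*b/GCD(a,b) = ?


GCD(167, 34) = 1
LCM = 167*34/1 = 5678/1 = 5678

LCM = 5678


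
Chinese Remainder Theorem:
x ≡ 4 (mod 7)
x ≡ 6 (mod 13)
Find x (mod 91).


M = 7*13 = 91
M1 = M/7 = 13, M2 = M/13 = 7
M1^(-1) mod 7 = 6, M2^(-1) mod 13 = 2
x = 4*13*6 + 6*7*2 = 396
396 mod 91 = 32
Check: 32 mod 7 = 4 ✓, 32 mod 13 = 6 ✓

x ≡ 32 (mod 91)


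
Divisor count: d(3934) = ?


3934 = 2^1 × 7^1 × 281^1
d(3934) = (1+1) × (1+1) × (1+1) = 8

8 divisors


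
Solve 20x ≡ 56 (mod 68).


GCD(20, 68) = 4 divides 56
Divide: 5x ≡ 14 (mod 17)
x ≡ 13 (mod 17)


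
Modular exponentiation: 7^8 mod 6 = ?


7^1 mod 6 = 1
7^2 mod 6 = 1
7^3 mod 6 = 1
7^4 mod 6 = 1
7^5 mod 6 = 1
7^6 mod 6 = 1
7^7 mod 6 = 1
7^8 mod 6 = 1


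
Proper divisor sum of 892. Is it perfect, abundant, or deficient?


Proper divisors: 1, 2, 4, 223, 446
Sum = 1 + 2 + 4 + 223 + 446 = 676
676 < 892 → deficient

s(892) = 676 (deficient)


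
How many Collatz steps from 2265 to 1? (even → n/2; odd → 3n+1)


2265 → 6796 → 3398 → 1699 → 5098 → 2549 → 7648 → 3824 → 1912 → 956 → 478 → 239 → 718 → 359 → 1078 → 539 → 1618 → 809 → 2428 → 1214 → 607 → 1822 → 911 → 2734 → 1367 → 4102 → 2051 → 6154 → 3077 → 9232 → 4616 → 2308 → 1154 → 577 → 1732 → 866 → 433 → 1300 → 650 → 325 → 976 → 488 → 244 → 122 → 61 → 184 → 92 → 46 → 23 → 70 → 35 → 106 → 53 → 160 → 80 → 40 → 20 → 10 → 5 → 16 → 8 → 4 → 2 → 1
Total steps = 63

63 steps


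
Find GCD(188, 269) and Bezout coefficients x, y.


Tabular extended Euclidean (each row: r = 188*s + 269*t):
r=188, s=1, t=0
r=269, s=0, t=1
q=0: r=188, s=1, t=0   [188*(1) + 269*(0) = 188]
q=1: r=81, s=-1, t=1   [188*(-1) + 269*(1) = 81]
q=2: r=26, s=3, t=-2   [188*(3) + 269*(-2) = 26]
q=3: r=3, s=-10, t=7   [188*(-10) + 269*(7) = 3]
q=8: r=2, s=83, t=-58   [188*(83) + 269*(-58) = 2]
q=1: r=1, s=-93, t=65   [188*(-93) + 269*(65) = 1]
q=2: r=0, s=269, t=-188   [188*(269) + 269*(-188) = 0]
GCD = 1; from the row with r=1: x=-93, y=65
Check: 188*(-93) + 269*(65) = -17484 + 17485 = 1

GCD = 1, x = -93, y = 65


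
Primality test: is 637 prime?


637 / 7 = 91 (exact division)
637 is NOT prime.

No, 637 is not prime


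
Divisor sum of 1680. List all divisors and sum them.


Divisors of 1680: 1, 2, 3, 4, 5, 6, 7, 8, 10, 12, 14, 15, 16, 20, 21, 24, 28, 30, 35, 40, 42, 48, 56, 60, 70, 80, 84, 105, 112, 120, 140, 168, 210, 240, 280, 336, 420, 560, 840, 1680
Sum = 1 + 2 + 3 + 4 + 5 + 6 + 7 + 8 + 10 + 12 + 14 + 15 + 16 + 20 + 21 + 24 + 28 + 30 + 35 + 40 + 42 + 48 + 56 + 60 + 70 + 80 + 84 + 105 + 112 + 120 + 140 + 168 + 210 + 240 + 280 + 336 + 420 + 560 + 840 + 1680 = 5952

σ(1680) = 5952


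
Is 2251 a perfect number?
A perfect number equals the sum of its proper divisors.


Proper divisors of 2251: 1
Sum = 1 = 1

No, 2251 is not perfect (1 ≠ 2251)


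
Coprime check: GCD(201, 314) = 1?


Euclidean algorithm:
314 = 1 * 201 + 113
201 = 1 * 113 + 88
113 = 1 * 88 + 25
88 = 3 * 25 + 13
25 = 1 * 13 + 12
13 = 1 * 12 + 1
12 = 12 * 1 + 0
GCD(201, 314) = 1

Yes, coprime (GCD = 1)


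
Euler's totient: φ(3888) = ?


3888 = 2^4 × 3^5
Prime factors: 2, 3
φ(3888) = 3888 × (1-1/2) × (1-1/3)
= 3888 × 1/2 × 2/3 = 1296

φ(3888) = 1296


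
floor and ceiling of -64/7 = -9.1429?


-64/7 = -9.1429
floor = -10
ceil = -9

floor = -10, ceil = -9


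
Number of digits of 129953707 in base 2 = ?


129953707 in base 2 = 111101111101110111110101011
Number of digits = 27

27 digits (base 2)


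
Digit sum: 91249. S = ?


9 + 1 + 2 + 4 + 9 = 25


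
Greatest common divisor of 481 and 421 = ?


481 = 1 * 421 + 60
421 = 7 * 60 + 1
60 = 60 * 1 + 0
GCD = 1


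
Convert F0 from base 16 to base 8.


F0 (base 16) = 240 (decimal)
240 (decimal) = 360 (base 8)


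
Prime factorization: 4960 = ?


4960 / 2 = 2480
2480 / 2 = 1240
1240 / 2 = 620
620 / 2 = 310
310 / 2 = 155
155 / 5 = 31
31 / 31 = 1
4960 = 2^5 × 5 × 31


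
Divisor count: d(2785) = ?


2785 = 5^1 × 557^1
d(2785) = (1+1) × (1+1) = 4

4 divisors


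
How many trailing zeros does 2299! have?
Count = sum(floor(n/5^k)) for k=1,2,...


floor(2299/5) = 459
floor(2299/25) = 91
floor(2299/125) = 18
floor(2299/625) = 3
Total = 571

571 trailing zeros


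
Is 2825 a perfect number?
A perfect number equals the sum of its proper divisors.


Proper divisors of 2825: 1, 5, 25, 113, 565
Sum = 1 + 5 + 25 + 113 + 565 = 709

No, 2825 is not perfect (709 ≠ 2825)


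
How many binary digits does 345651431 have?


345651431 in base 2 = 10100100110100011100011100111
Number of digits = 29

29 digits (base 2)


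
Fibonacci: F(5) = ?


Sequence: 1, 1, 2, 3, 5
F(5) = 5


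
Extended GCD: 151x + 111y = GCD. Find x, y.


Tabular extended Euclidean (each row: r = 151*s + 111*t):
r=151, s=1, t=0
r=111, s=0, t=1
q=1: r=40, s=1, t=-1   [151*(1) + 111*(-1) = 40]
q=2: r=31, s=-2, t=3   [151*(-2) + 111*(3) = 31]
q=1: r=9, s=3, t=-4   [151*(3) + 111*(-4) = 9]
q=3: r=4, s=-11, t=15   [151*(-11) + 111*(15) = 4]
q=2: r=1, s=25, t=-34   [151*(25) + 111*(-34) = 1]
q=4: r=0, s=-111, t=151   [151*(-111) + 111*(151) = 0]
GCD = 1; from the row with r=1: x=25, y=-34
Check: 151*(25) + 111*(-34) = 3775 - 3774 = 1

GCD = 1, x = 25, y = -34


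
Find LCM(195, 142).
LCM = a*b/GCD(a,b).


GCD(195, 142) = 1
LCM = 195*142/1 = 27690/1 = 27690

LCM = 27690


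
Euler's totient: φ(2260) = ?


2260 = 2^2 × 5 × 113
Prime factors: 2, 5, 113
φ(2260) = 2260 × (1-1/2) × (1-1/5) × (1-1/113)
= 2260 × 1/2 × 4/5 × 112/113 = 896

φ(2260) = 896


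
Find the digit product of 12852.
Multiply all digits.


1 × 2 × 8 × 5 × 2 = 160


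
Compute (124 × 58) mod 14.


124 × 58 = 7192
7192 mod 14 = 10


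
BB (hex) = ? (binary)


BB (base 16) = 187 (decimal)
187 (decimal) = 10111011 (base 2)


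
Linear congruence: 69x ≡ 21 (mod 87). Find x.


GCD(69, 87) = 3 divides 21
Divide: 23x ≡ 7 (mod 29)
x ≡ 23 (mod 29)


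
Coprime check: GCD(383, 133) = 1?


Euclidean algorithm:
383 = 2 * 133 + 117
133 = 1 * 117 + 16
117 = 7 * 16 + 5
16 = 3 * 5 + 1
5 = 5 * 1 + 0
GCD(383, 133) = 1

Yes, coprime (GCD = 1)


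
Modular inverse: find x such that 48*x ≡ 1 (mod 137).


Use the extended Euclidean algorithm on (137, 48); each row r = 137*s + 48*t:
r=137, s=1, t=0
r=48, s=0, t=1
q=2: r=41, s=1, t=-2   [137*(1) + 48*(-2) = 41]
q=1: r=7, s=-1, t=3   [137*(-1) + 48*(3) = 7]
q=5: r=6, s=6, t=-17   [137*(6) + 48*(-17) = 6]
q=1: r=1, s=-7, t=20   [137*(-7) + 48*(20) = 1]
q=6: r=0, s=48, t=-137   [137*(48) + 48*(-137) = 0]
GCD = 1 with t = 20, so 48*(20) ≡ 1 (mod 137)
Inverse = 20 mod 137 = 20
Check: 48 * 20 = 960 ≡ 1 (mod 137)

48^(-1) ≡ 20 (mod 137)


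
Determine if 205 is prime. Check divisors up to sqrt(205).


205 / 5 = 41 (exact division)
205 is NOT prime.

No, 205 is not prime


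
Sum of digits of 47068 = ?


4 + 7 + 0 + 6 + 8 = 25


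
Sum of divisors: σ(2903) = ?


Divisors of 2903: 1, 2903
Sum = 1 + 2903 = 2904

σ(2903) = 2904


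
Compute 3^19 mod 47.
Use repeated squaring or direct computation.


3^1 mod 47 = 3
3^2 mod 47 = 9
3^3 mod 47 = 27
3^4 mod 47 = 34
3^5 mod 47 = 8
3^6 mod 47 = 24
3^7 mod 47 = 25
3^8 mod 47 = 28
3^9 mod 47 = 37
3^10 mod 47 = 17
3^11 mod 47 = 4
3^12 mod 47 = 12
3^13 mod 47 = 36
3^14 mod 47 = 14
3^15 mod 47 = 42
3^16 mod 47 = 32
3^17 mod 47 = 2
3^18 mod 47 = 6
3^19 mod 47 = 18


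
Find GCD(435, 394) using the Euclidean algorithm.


435 = 1 * 394 + 41
394 = 9 * 41 + 25
41 = 1 * 25 + 16
25 = 1 * 16 + 9
16 = 1 * 9 + 7
9 = 1 * 7 + 2
7 = 3 * 2 + 1
2 = 2 * 1 + 0
GCD = 1


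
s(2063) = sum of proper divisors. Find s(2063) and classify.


Proper divisors: 1
Sum = 1 = 1
1 < 2063 → deficient

s(2063) = 1 (deficient)


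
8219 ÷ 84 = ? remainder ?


8219 = 84 * 97 + 71
Check: 8148 + 71 = 8219

q = 97, r = 71


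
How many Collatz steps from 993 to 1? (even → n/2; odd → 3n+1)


993 → 2980 → 1490 → 745 → 2236 → 1118 → 559 → 1678 → 839 → 2518 → 1259 → 3778 → 1889 → 5668 → 2834 → 1417 → 4252 → 2126 → 1063 → 3190 → 1595 → 4786 → 2393 → 7180 → 3590 → 1795 → 5386 → 2693 → 8080 → 4040 → 2020 → 1010 → 505 → 1516 → 758 → 379 → 1138 → 569 → 1708 → 854 → 427 → 1282 → 641 → 1924 → 962 → 481 → 1444 → 722 → 361 → 1084 → 542 → 271 → 814 → 407 → 1222 → 611 → 1834 → 917 → 2752 → 1376 → 688 → 344 → 172 → 86 → 43 → 130 → 65 → 196 → 98 → 49 → 148 → 74 → 37 → 112 → 56 → 28 → 14 → 7 → 22 → 11 → 34 → 17 → 52 → 26 → 13 → 40 → 20 → 10 → 5 → 16 → 8 → 4 → 2 → 1
Total steps = 93

93 steps


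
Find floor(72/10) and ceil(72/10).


72/10 = 7.2000
floor = 7
ceil = 8

floor = 7, ceil = 8


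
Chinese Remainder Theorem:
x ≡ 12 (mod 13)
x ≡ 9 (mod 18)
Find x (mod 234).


M = 13*18 = 234
M1 = M/13 = 18, M2 = M/18 = 13
M1^(-1) mod 13 = 8, M2^(-1) mod 18 = 7
x = 12*18*8 + 9*13*7 = 2547
2547 mod 234 = 207
Check: 207 mod 13 = 12 ✓, 207 mod 18 = 9 ✓

x ≡ 207 (mod 234)


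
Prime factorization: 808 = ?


808 / 2 = 404
404 / 2 = 202
202 / 2 = 101
101 / 101 = 1
808 = 2^3 × 101


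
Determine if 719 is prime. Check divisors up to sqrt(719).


Check divisors up to sqrt(719) = 26.8142
No divisors found.
719 is prime.

Yes, 719 is prime


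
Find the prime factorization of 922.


922 / 2 = 461
461 / 461 = 1
922 = 2 × 461


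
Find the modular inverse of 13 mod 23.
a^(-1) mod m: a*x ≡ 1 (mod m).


Use the extended Euclidean algorithm on (23, 13); each row r = 23*s + 13*t:
r=23, s=1, t=0
r=13, s=0, t=1
q=1: r=10, s=1, t=-1   [23*(1) + 13*(-1) = 10]
q=1: r=3, s=-1, t=2   [23*(-1) + 13*(2) = 3]
q=3: r=1, s=4, t=-7   [23*(4) + 13*(-7) = 1]
q=3: r=0, s=-13, t=23   [23*(-13) + 13*(23) = 0]
GCD = 1 with t = -7, so 13*(-7) ≡ 1 (mod 23)
Inverse = -7 mod 23 = 16
Check: 13 * 16 = 208 ≡ 1 (mod 23)

13^(-1) ≡ 16 (mod 23)


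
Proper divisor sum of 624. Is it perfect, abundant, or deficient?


Proper divisors: 1, 2, 3, 4, 6, 8, 12, 13, 16, 24, 26, 39, 48, 52, 78, 104, 156, 208, 312
Sum = 1 + 2 + 3 + 4 + 6 + 8 + 12 + 13 + 16 + 24 + 26 + 39 + 48 + 52 + 78 + 104 + 156 + 208 + 312 = 1112
1112 > 624 → abundant

s(624) = 1112 (abundant)


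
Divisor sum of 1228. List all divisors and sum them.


Divisors of 1228: 1, 2, 4, 307, 614, 1228
Sum = 1 + 2 + 4 + 307 + 614 + 1228 = 2156

σ(1228) = 2156


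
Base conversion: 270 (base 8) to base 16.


270 (base 8) = 184 (decimal)
184 (decimal) = B8 (base 16)


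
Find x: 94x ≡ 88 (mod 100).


GCD(94, 100) = 2 divides 88
Divide: 47x ≡ 44 (mod 50)
x ≡ 2 (mod 50)


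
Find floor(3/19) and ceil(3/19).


3/19 = 0.1579
floor = 0
ceil = 1

floor = 0, ceil = 1


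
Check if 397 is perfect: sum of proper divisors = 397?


Proper divisors of 397: 1
Sum = 1 = 1

No, 397 is not perfect (1 ≠ 397)


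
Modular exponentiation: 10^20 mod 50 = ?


10^1 mod 50 = 10
10^2 mod 50 = 0
10^3 mod 50 = 0
10^4 mod 50 = 0
10^5 mod 50 = 0
10^6 mod 50 = 0
10^7 mod 50 = 0
10^8 mod 50 = 0
10^9 mod 50 = 0
10^10 mod 50 = 0
10^11 mod 50 = 0
10^12 mod 50 = 0
10^13 mod 50 = 0
10^14 mod 50 = 0
10^15 mod 50 = 0
10^16 mod 50 = 0
10^17 mod 50 = 0
10^18 mod 50 = 0
10^19 mod 50 = 0
10^20 mod 50 = 0


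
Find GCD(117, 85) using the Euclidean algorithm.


117 = 1 * 85 + 32
85 = 2 * 32 + 21
32 = 1 * 21 + 11
21 = 1 * 11 + 10
11 = 1 * 10 + 1
10 = 10 * 1 + 0
GCD = 1


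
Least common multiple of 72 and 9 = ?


GCD(72, 9) = 9
LCM = 72*9/9 = 648/9 = 72

LCM = 72


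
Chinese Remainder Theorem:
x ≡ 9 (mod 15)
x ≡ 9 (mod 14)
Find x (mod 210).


M = 15*14 = 210
M1 = M/15 = 14, M2 = M/14 = 15
M1^(-1) mod 15 = 14, M2^(-1) mod 14 = 1
x = 9*14*14 + 9*15*1 = 1899
1899 mod 210 = 9
Check: 9 mod 15 = 9 ✓, 9 mod 14 = 9 ✓

x ≡ 9 (mod 210)


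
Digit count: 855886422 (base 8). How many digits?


855886422 in base 8 = 6300745126
Number of digits = 10

10 digits (base 8)


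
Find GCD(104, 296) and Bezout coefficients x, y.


Tabular extended Euclidean (each row: r = 104*s + 296*t):
r=104, s=1, t=0
r=296, s=0, t=1
q=0: r=104, s=1, t=0   [104*(1) + 296*(0) = 104]
q=2: r=88, s=-2, t=1   [104*(-2) + 296*(1) = 88]
q=1: r=16, s=3, t=-1   [104*(3) + 296*(-1) = 16]
q=5: r=8, s=-17, t=6   [104*(-17) + 296*(6) = 8]
q=2: r=0, s=37, t=-13   [104*(37) + 296*(-13) = 0]
GCD = 8; from the row with r=8: x=-17, y=6
Check: 104*(-17) + 296*(6) = -1768 + 1776 = 8

GCD = 8, x = -17, y = 6
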